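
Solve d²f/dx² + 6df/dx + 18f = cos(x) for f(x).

f = 6*sin(x)/325 + 17*cos(x)/325 + C1*cos(3*x)*exp(-3*x) + C2*exp(-3*x)*sin(3*x)

Characteristic equation r² + 6r + 18 = 0 has discriminant (6)² - 4·(18) = -36 < 0, so r = -3 ± 3i.
Hence f_h = C1*cos(3*x)*exp(-3*x) + C2*exp(-3*x)*sin(3*x).
Try f_p = A*cos(x) + B*sin(x). Substituting and equating the coefficients of cos(x) and sin(x) gives A = 17/325, B = 6/325, so f_p = 6*sin(x)/325 + 17*cos(x)/325.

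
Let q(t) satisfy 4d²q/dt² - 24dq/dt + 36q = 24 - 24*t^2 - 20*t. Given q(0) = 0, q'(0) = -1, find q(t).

q = -4/27 - 13*t/9 - 2*t**2/3 + 4*exp(3*t)/27

Divide through by 4: q'' - 6q' + 9q = 6 - 6*t^2 - 5*t.
Characteristic equation r² - 6r + 9 = 0 has discriminant (-6)² - 4·(9) = 0, so r = 3 is a repeated root.
Hence q_h = (C1 + C2*t)*exp(3*t).
For the particular solution try q_p = A0 + A1*t + A2*t^2. Substituting and matching coefficients of each power of t gives A0 = -4/27, A1 = -13/9, A2 = -2/3, so q_p = -4/27 - 13*t/9 - 2*t^2/3.
General solution: q = -4/27 - 13*t/9 - 2*t^2/3 + C1*exp(3*t) + C2*t*exp(3*t).
Apply the initial conditions: q(0) = -4/27 + C1 = 0 and q'(0) = -13/9 + C2 + 3*C1 = -1. Solving gives C1 = 4/27, C2 = 0.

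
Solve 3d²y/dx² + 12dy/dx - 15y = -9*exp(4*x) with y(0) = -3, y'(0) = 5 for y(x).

y = -25*exp(-5*x)/18 - 3*exp(x)/2 - exp(4*x)/9

Divide through by 3: y'' + 4y' - 5y = -3*exp(4*x).
Characteristic equation r² + 4r - 5 = 0 factors as (r - 1)(r + 5) = 0, so r = 1, -5.
Hence y_h = C1*exp(x) + C2*exp(-5*x).
Try y_p = A*exp(4*x). Substituting into the equation and dividing by exp(4*x) gives A = -1/9, so y_p = -exp(4*x)/9.
General solution: y = -exp(4*x)/9 + C1*exp(x) + C2*exp(-5*x).
Apply the initial conditions: y(0) = -1/9 + C1 + C2 = -3 and y'(0) = -4/9 + C1 - 5*C2 = 5. Solving gives C1 = -3/2, C2 = -25/18.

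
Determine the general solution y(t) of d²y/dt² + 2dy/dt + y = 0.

y = C1*exp(-t) + C2*t*exp(-t)

Characteristic equation r² + 2r + 1 = 0 has discriminant (2)² - 4·(1) = 0, so r = -1 is a repeated root.
Hence y_h = (C1 + C2*t)*exp(-t).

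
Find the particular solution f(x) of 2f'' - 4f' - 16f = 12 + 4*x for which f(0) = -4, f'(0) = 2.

Divide through by 2: f'' - 2f' - 8f = 6 + 2*x.
Characteristic equation r² - 2r - 8 = 0 factors as (r - 4)(r + 2) = 0, so r = 4, -2.
Hence f_h = C1*exp(4*x) + C2*exp(-2*x).
For the particular solution try f_p = A0 + A1*x. Substituting and matching coefficients of each power of x gives A0 = -11/16, A1 = -1/4, so f_p = -11/16 - x/4.
General solution: f = -11/16 - x/4 + C1*exp(4*x) + C2*exp(-2*x).
Apply the initial conditions: f(0) = -11/16 + C1 + C2 = -4 and f'(0) = -1/4 - 2*C2 + 4*C1 = 2. Solving gives C1 = -35/48, C2 = -31/12.

f = -11/16 - 35*exp(4*x)/48 - 31*exp(-2*x)/12 - x/4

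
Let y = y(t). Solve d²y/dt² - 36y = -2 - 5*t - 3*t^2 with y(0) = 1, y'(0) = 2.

y = 13/216 + t**2/12 + 5*exp(6*t)/8 + 5*t/36 + 17*exp(-6*t)/54

Characteristic equation r² - 36 = 0 factors as (r - 6)(r + 6) = 0, so r = 6, -6.
Hence y_h = C1*exp(6*t) + C2*exp(-6*t).
For the particular solution try y_p = A0 + A1*t + A2*t^2. Substituting and matching coefficients of each power of t gives A0 = 13/216, A1 = 5/36, A2 = 1/12, so y_p = 13/216 + t^2/12 + 5*t/36.
General solution: y = 13/216 + t^2/12 + 5*t/36 + C1*exp(6*t) + C2*exp(-6*t).
Apply the initial conditions: y(0) = 13/216 + C1 + C2 = 1 and y'(0) = 5/36 - 6*C2 + 6*C1 = 2. Solving gives C1 = 5/8, C2 = 17/54.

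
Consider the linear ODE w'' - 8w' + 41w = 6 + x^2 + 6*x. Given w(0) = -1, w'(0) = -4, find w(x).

w = 12100/68921 + x**2/41 + 262*x/1681 - 81021*cos(5*x)*exp(4*x)/68921 + 37658*exp(4*x)*sin(5*x)/344605

Characteristic equation r² - 8r + 41 = 0 has discriminant (-8)² - 4·(41) = -100 < 0, so r = 4 ± 5i.
Hence w_h = C1*cos(5*x)*exp(4*x) + C2*exp(4*x)*sin(5*x).
For the particular solution try w_p = A0 + A1*x + A2*x^2. Substituting and matching coefficients of each power of x gives A0 = 12100/68921, A1 = 262/1681, A2 = 1/41, so w_p = 12100/68921 + x^2/41 + 262*x/1681.
General solution: w = 12100/68921 + x^2/41 + 262*x/1681 + C1*cos(5*x)*exp(4*x) + C2*exp(4*x)*sin(5*x).
Apply the initial conditions: w(0) = 12100/68921 + C1 = -1 and w'(0) = 262/1681 + 4*C1 + 5*C2 = -4. Solving gives C1 = -81021/68921, C2 = 37658/344605.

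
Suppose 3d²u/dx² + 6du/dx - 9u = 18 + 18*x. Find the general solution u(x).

Divide through by 3: u'' + 2u' - 3u = 6 + 6*x.
Characteristic equation r² + 2r - 3 = 0 factors as (r + 3)(r - 1) = 0, so r = -3, 1.
Hence u_h = C1*exp(-3*x) + C2*exp(x).
For the particular solution try u_p = A0 + A1*x. Substituting and matching coefficients of each power of x gives A0 = -10/3, A1 = -2, so u_p = -10/3 - 2*x.

u = -10/3 - 2*x + C1*exp(-3*x) + C2*exp(x)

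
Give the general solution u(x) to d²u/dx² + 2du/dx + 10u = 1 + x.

u = 2/25 + x/10 + C1*cos(3*x)*exp(-x) + C2*exp(-x)*sin(3*x)

Characteristic equation r² + 2r + 10 = 0 has discriminant (2)² - 4·(10) = -36 < 0, so r = -1 ± 3i.
Hence u_h = C1*cos(3*x)*exp(-x) + C2*exp(-x)*sin(3*x).
For the particular solution try u_p = A0 + A1*x. Substituting and matching coefficients of each power of x gives A0 = 2/25, A1 = 1/10, so u_p = 2/25 + x/10.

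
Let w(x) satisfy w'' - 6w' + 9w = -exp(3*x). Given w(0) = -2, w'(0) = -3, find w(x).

w = -2*exp(3*x) + 3*x*exp(3*x) - x**2*exp(3*x)/2

Characteristic equation r² - 6r + 9 = 0 has discriminant (-6)² - 4·(9) = 0, so r = 3 is a repeated root.
Hence w_h = (C1 + C2*x)*exp(3*x).
Since exp(3*x) solves the homogeneous equation (r = 3 is a root of multiplicity 2), multiply the trial by x^2. Try w_p = A*x^2*exp(3*x). Substituting into the equation and dividing by exp(3*x) gives A = -1/2, so w_p = -x^2*exp(3*x)/2.
General solution: w = C1*exp(3*x) - x^2*exp(3*x)/2 + C2*x*exp(3*x).
Apply the initial conditions: w(0) = C1 = -2 and w'(0) = C2 + 3*C1 = -3. Solving gives C1 = -2, C2 = 3.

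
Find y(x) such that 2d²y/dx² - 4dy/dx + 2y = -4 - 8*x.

Divide through by 2: y'' - 2y' + y = -2 - 4*x.
Characteristic equation r² - 2r + 1 = 0 has discriminant (-2)² - 4·(1) = 0, so r = 1 is a repeated root.
Hence y_h = (C1 + C2*x)*exp(x).
For the particular solution try y_p = A0 + A1*x. Substituting and matching coefficients of each power of x gives A0 = -10, A1 = -4, so y_p = -10 - 4*x.

y = -10 - 4*x + C1*exp(x) + C2*x*exp(x)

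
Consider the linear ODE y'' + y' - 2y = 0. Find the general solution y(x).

Characteristic equation r² + r - 2 = 0 factors as (r - 1)(r + 2) = 0, so r = 1, -2.
Hence y_h = C1*exp(x) + C2*exp(-2*x).

y = C1*exp(x) + C2*exp(-2*x)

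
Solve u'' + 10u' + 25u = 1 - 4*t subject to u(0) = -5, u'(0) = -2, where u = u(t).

u = 13/125 - 638*exp(-5*t)/125 - 4*t/25 - 684*t*exp(-5*t)/25

Characteristic equation r² + 10r + 25 = 0 has discriminant (10)² - 4·(25) = 0, so r = -5 is a repeated root.
Hence u_h = (C1 + C2*t)*exp(-5*t).
For the particular solution try u_p = A0 + A1*t. Substituting and matching coefficients of each power of t gives A0 = 13/125, A1 = -4/25, so u_p = 13/125 - 4*t/25.
General solution: u = 13/125 - 4*t/25 + C1*exp(-5*t) + C2*t*exp(-5*t).
Apply the initial conditions: u(0) = 13/125 + C1 = -5 and u'(0) = -4/25 + C2 - 5*C1 = -2. Solving gives C1 = -638/125, C2 = -684/25.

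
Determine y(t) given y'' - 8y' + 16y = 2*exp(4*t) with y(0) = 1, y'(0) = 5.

Characteristic equation r² - 8r + 16 = 0 has discriminant (-8)² - 4·(16) = 0, so r = 4 is a repeated root.
Hence y_h = (C1 + C2*t)*exp(4*t).
Since exp(4*t) solves the homogeneous equation (r = 4 is a root of multiplicity 2), multiply the trial by t^2. Try y_p = A*t^2*exp(4*t). Substituting into the equation and dividing by exp(4*t) gives A = 1, so y_p = t^2*exp(4*t).
General solution: y = C1*exp(4*t) + t^2*exp(4*t) + C2*t*exp(4*t).
Apply the initial conditions: y(0) = C1 = 1 and y'(0) = C2 + 4*C1 = 5. Solving gives C1 = 1, C2 = 1.

y = t*exp(4*t) + t**2*exp(4*t) + exp(4*t)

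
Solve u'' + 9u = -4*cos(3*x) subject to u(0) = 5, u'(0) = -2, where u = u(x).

Characteristic equation r² + 9 = 0 has discriminant (0)² - 4·(9) = -36 < 0, so r = ± 3i.
Hence u_h = C1*cos(3*x) + C2*sin(3*x).
Since ±3i are characteristic roots, multiply the trial by x. Try u_p = x*(A*cos(3*x) + B*sin(3*x)). Substituting and equating the coefficients of cos(3x) and sin(3x) gives A = 0, B = -2/3, so u_p = -2*x*sin(3*x)/3.
General solution: u = C1*cos(3*x) + C2*sin(3*x) - 2*x*sin(3*x)/3.
Apply the initial conditions: u(0) = C1 = 5 and u'(0) = 3*C2 = -2. Solving gives C1 = 5, C2 = -2/3.

u = 5*cos(3*x) - 2*sin(3*x)/3 - 2*x*sin(3*x)/3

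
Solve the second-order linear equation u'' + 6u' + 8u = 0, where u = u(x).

u = C1*exp(-2*x) + C2*exp(-4*x)

Characteristic equation r² + 6r + 8 = 0 factors as (r + 2)(r + 4) = 0, so r = -2, -4.
Hence u_h = C1*exp(-2*x) + C2*exp(-4*x).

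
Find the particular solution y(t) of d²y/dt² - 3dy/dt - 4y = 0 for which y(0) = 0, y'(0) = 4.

y = -4*exp(-t)/5 + 4*exp(4*t)/5

Characteristic equation r² - 3r - 4 = 0 factors as (r - 4)(r + 1) = 0, so r = 4, -1.
Hence y_h = C1*exp(4*t) + C2*exp(-t).
Apply the initial conditions: y(0) = C1 + C2 = 0 and y'(0) = -C2 + 4*C1 = 4. Solving gives C1 = 4/5, C2 = -4/5.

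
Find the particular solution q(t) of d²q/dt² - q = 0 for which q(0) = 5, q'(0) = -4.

Characteristic equation r² - 1 = 0 factors as (r + 1)(r - 1) = 0, so r = -1, 1.
Hence q_h = C1*exp(-t) + C2*exp(t).
Apply the initial conditions: q(0) = C1 + C2 = 5 and q'(0) = C2 - C1 = -4. Solving gives C1 = 9/2, C2 = 1/2.

q = exp(t)/2 + 9*exp(-t)/2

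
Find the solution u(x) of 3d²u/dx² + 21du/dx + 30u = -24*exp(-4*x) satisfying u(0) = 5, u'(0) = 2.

Divide through by 3: u'' + 7u' + 10u = -8*exp(-4*x).
Characteristic equation r² + 7r + 10 = 0 factors as (r + 2)(r + 5) = 0, so r = -2, -5.
Hence u_h = C1*exp(-2*x) + C2*exp(-5*x).
Try u_p = A*exp(-4*x). Substituting into the equation and dividing by exp(-4*x) gives A = 4, so u_p = 4*exp(-4*x).
General solution: u = 4*exp(-4*x) + C1*exp(-2*x) + C2*exp(-5*x).
Apply the initial conditions: u(0) = 4 + C1 + C2 = 5 and u'(0) = -16 - 5*C2 - 2*C1 = 2. Solving gives C1 = 23/3, C2 = -20/3.

u = 4*exp(-4*x) - 20*exp(-5*x)/3 + 23*exp(-2*x)/3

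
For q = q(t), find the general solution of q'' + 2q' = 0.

Characteristic equation r² + 2r = 0 factors as (r + 2)r = 0, so r = -2, 0.
Hence q_h = C1*exp(-2*t) + C2.

q = C2 + C1*exp(-2*t)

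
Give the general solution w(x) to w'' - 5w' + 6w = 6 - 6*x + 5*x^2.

w = 113/108 + 5*x**2/6 + 7*x/18 + C1*exp(3*x) + C2*exp(2*x)

Characteristic equation r² - 5r + 6 = 0 factors as (r - 3)(r - 2) = 0, so r = 3, 2.
Hence w_h = C1*exp(3*x) + C2*exp(2*x).
For the particular solution try w_p = A0 + A1*x + A2*x^2. Substituting and matching coefficients of each power of x gives A0 = 113/108, A1 = 7/18, A2 = 5/6, so w_p = 113/108 + 5*x^2/6 + 7*x/18.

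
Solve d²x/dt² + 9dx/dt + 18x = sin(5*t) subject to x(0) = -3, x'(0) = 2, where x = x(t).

x = -539*exp(-3*t)/102 - 45*cos(5*t)/2074 - 7*sin(5*t)/2074 + 422*exp(-6*t)/183

Characteristic equation r² + 9r + 18 = 0 factors as (r + 6)(r + 3) = 0, so r = -6, -3.
Hence x_h = C1*exp(-6*t) + C2*exp(-3*t).
Try x_p = A*cos(5*t) + B*sin(5*t). Substituting and equating the coefficients of cos(5t) and sin(5t) gives A = -45/2074, B = -7/2074, so x_p = -45*cos(5*t)/2074 - 7*sin(5*t)/2074.
General solution: x = -45*cos(5*t)/2074 - 7*sin(5*t)/2074 + C1*exp(-6*t) + C2*exp(-3*t).
Apply the initial conditions: x(0) = -45/2074 + C1 + C2 = -3 and x'(0) = -35/2074 - 6*C1 - 3*C2 = 2. Solving gives C1 = 422/183, C2 = -539/102.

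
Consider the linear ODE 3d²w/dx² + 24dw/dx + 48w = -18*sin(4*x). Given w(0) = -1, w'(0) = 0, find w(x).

w = -19*exp(-4*x)/16 + 3*cos(4*x)/16 - 19*x*exp(-4*x)/4

Divide through by 3: w'' + 8w' + 16w = -6*sin(4*x).
Characteristic equation r² + 8r + 16 = 0 has discriminant (8)² - 4·(16) = 0, so r = -4 is a repeated root.
Hence w_h = (C1 + C2*x)*exp(-4*x).
Try w_p = A*cos(4*x) + B*sin(4*x). Substituting and equating the coefficients of cos(4x) and sin(4x) gives A = 3/16, B = 0, so w_p = 3*cos(4*x)/16.
General solution: w = 3*cos(4*x)/16 + C1*exp(-4*x) + C2*x*exp(-4*x).
Apply the initial conditions: w(0) = 3/16 + C1 = -1 and w'(0) = C2 - 4*C1 = 0. Solving gives C1 = -19/16, C2 = -19/4.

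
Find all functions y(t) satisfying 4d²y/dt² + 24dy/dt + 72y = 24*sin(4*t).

y = -36*cos(4*t)/145 + 3*sin(4*t)/145 + C1*cos(3*t)*exp(-3*t) + C2*exp(-3*t)*sin(3*t)

Divide through by 4: y'' + 6y' + 18y = 6*sin(4*t).
Characteristic equation r² + 6r + 18 = 0 has discriminant (6)² - 4·(18) = -36 < 0, so r = -3 ± 3i.
Hence y_h = C1*cos(3*t)*exp(-3*t) + C2*exp(-3*t)*sin(3*t).
Try y_p = A*cos(4*t) + B*sin(4*t). Substituting and equating the coefficients of cos(4t) and sin(4t) gives A = -36/145, B = 3/145, so y_p = -36*cos(4*t)/145 + 3*sin(4*t)/145.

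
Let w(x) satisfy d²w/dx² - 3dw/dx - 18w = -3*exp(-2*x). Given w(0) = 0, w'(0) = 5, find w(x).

Characteristic equation r² - 3r - 18 = 0 factors as (r - 6)(r + 3) = 0, so r = 6, -3.
Hence w_h = C1*exp(6*x) + C2*exp(-3*x).
Try w_p = A*exp(-2*x). Substituting into the equation and dividing by exp(-2*x) gives A = 3/8, so w_p = 3*exp(-2*x)/8.
General solution: w = 3*exp(-2*x)/8 + C1*exp(6*x) + C2*exp(-3*x).
Apply the initial conditions: w(0) = 3/8 + C1 + C2 = 0 and w'(0) = -3/4 - 3*C2 + 6*C1 = 5. Solving gives C1 = 37/72, C2 = -8/9.

w = -8*exp(-3*x)/9 + 3*exp(-2*x)/8 + 37*exp(6*x)/72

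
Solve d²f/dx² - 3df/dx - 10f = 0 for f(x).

Characteristic equation r² - 3r - 10 = 0 factors as (r - 5)(r + 2) = 0, so r = 5, -2.
Hence f_h = C1*exp(5*x) + C2*exp(-2*x).

f = C1*exp(5*x) + C2*exp(-2*x)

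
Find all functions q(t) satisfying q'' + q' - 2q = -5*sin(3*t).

q = 3*cos(3*t)/26 + 11*sin(3*t)/26 + C1*exp(-2*t) + C2*exp(t)

Characteristic equation r² + r - 2 = 0 factors as (r + 2)(r - 1) = 0, so r = -2, 1.
Hence q_h = C1*exp(-2*t) + C2*exp(t).
Try q_p = A*cos(3*t) + B*sin(3*t). Substituting and equating the coefficients of cos(3t) and sin(3t) gives A = 3/26, B = 11/26, so q_p = 3*cos(3*t)/26 + 11*sin(3*t)/26.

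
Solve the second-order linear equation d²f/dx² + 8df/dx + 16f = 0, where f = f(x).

f = C1*exp(-4*x) + C2*x*exp(-4*x)

Characteristic equation r² + 8r + 16 = 0 has discriminant (8)² - 4·(16) = 0, so r = -4 is a repeated root.
Hence f_h = (C1 + C2*x)*exp(-4*x).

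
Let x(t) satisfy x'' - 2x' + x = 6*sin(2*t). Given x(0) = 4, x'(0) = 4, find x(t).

Characteristic equation r² - 2r + 1 = 0 has discriminant (-2)² - 4·(1) = 0, so r = 1 is a repeated root.
Hence x_h = (C1 + C2*t)*exp(t).
Try x_p = A*cos(2*t) + B*sin(2*t). Substituting and equating the coefficients of cos(2t) and sin(2t) gives A = 24/25, B = -18/25, so x_p = -18*sin(2*t)/25 + 24*cos(2*t)/25.
General solution: x = -18*sin(2*t)/25 + 24*cos(2*t)/25 + C1*exp(t) + C2*t*exp(t).
Apply the initial conditions: x(0) = 24/25 + C1 = 4 and x'(0) = -36/25 + C1 + C2 = 4. Solving gives C1 = 76/25, C2 = 12/5.

x = -18*sin(2*t)/25 + 24*cos(2*t)/25 + 76*exp(t)/25 + 12*t*exp(t)/5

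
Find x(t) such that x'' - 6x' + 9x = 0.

x = C1*exp(3*t) + C2*t*exp(3*t)

Characteristic equation r² - 6r + 9 = 0 has discriminant (-6)² - 4·(9) = 0, so r = 3 is a repeated root.
Hence x_h = (C1 + C2*t)*exp(3*t).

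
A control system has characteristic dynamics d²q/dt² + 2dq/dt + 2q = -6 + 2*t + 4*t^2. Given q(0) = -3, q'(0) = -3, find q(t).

q = -2 - 3*t + 2*t**2 - cos(t)*exp(-t) - exp(-t)*sin(t)

Characteristic equation r² + 2r + 2 = 0 has discriminant (2)² - 4·(2) = -4 < 0, so r = -1 ± i.
Hence q_h = C1*cos(t)*exp(-t) + C2*exp(-t)*sin(t).
For the particular solution try q_p = A0 + A1*t + A2*t^2. Substituting and matching coefficients of each power of t gives A0 = -2, A1 = -3, A2 = 2, so q_p = -2 - 3*t + 2*t^2.
General solution: q = -2 - 3*t + 2*t^2 + C1*cos(t)*exp(-t) + C2*exp(-t)*sin(t).
Apply the initial conditions: q(0) = -2 + C1 = -3 and q'(0) = -3 + C2 - C1 = -3. Solving gives C1 = -1, C2 = -1.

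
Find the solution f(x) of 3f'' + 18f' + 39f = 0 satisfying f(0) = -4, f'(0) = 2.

f = -5*exp(-3*x)*sin(2*x) - 4*cos(2*x)*exp(-3*x)

Divide through by 3: f'' + 6f' + 13f = 0.
Characteristic equation r² + 6r + 13 = 0 has discriminant (6)² - 4·(13) = -16 < 0, so r = -3 ± 2i.
Hence f_h = C1*cos(2*x)*exp(-3*x) + C2*exp(-3*x)*sin(2*x).
Apply the initial conditions: f(0) = C1 = -4 and f'(0) = -3*C1 + 2*C2 = 2. Solving gives C1 = -4, C2 = -5.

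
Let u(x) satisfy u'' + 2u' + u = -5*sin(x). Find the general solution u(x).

u = 5*cos(x)/2 + C1*exp(-x) + C2*x*exp(-x)

Characteristic equation r² + 2r + 1 = 0 has discriminant (2)² - 4·(1) = 0, so r = -1 is a repeated root.
Hence u_h = (C1 + C2*x)*exp(-x).
Try u_p = A*cos(x) + B*sin(x). Substituting and equating the coefficients of cos(x) and sin(x) gives A = 5/2, B = 0, so u_p = 5*cos(x)/2.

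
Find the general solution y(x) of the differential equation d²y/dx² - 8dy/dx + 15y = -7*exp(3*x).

Characteristic equation r² - 8r + 15 = 0 factors as (r - 5)(r - 3) = 0, so r = 5, 3.
Hence y_h = C1*exp(5*x) + C2*exp(3*x).
Since exp(3*x) solves the homogeneous equation (r = 3 is a root of multiplicity 1), multiply the trial by x. Try y_p = A*x*exp(3*x). Substituting into the equation and dividing by exp(3*x) gives A = 7/2, so y_p = 7*x*exp(3*x)/2.

y = C1*exp(5*x) + C2*exp(3*x) + 7*x*exp(3*x)/2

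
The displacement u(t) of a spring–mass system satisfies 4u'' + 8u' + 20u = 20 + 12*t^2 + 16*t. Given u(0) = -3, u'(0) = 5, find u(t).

Divide through by 4: u'' + 2u' + 5u = 5 + 3*t^2 + 4*t.
Characteristic equation r² + 2r + 5 = 0 has discriminant (2)² - 4·(5) = -16 < 0, so r = -1 ± 2i.
Hence u_h = C1*cos(2*t)*exp(-t) + C2*exp(-t)*sin(2*t).
For the particular solution try u_p = A0 + A1*t + A2*t^2. Substituting and matching coefficients of each power of t gives A0 = 79/125, A1 = 8/25, A2 = 3/5, so u_p = 79/125 + 3*t^2/5 + 8*t/25.
General solution: u = 79/125 + 3*t^2/5 + 8*t/25 + C1*cos(2*t)*exp(-t) + C2*exp(-t)*sin(2*t).
Apply the initial conditions: u(0) = 79/125 + C1 = -3 and u'(0) = 8/25 - C1 + 2*C2 = 5. Solving gives C1 = -454/125, C2 = 131/250.

u = 79/125 + 3*t**2/5 + 8*t/25 - 454*cos(2*t)*exp(-t)/125 + 131*exp(-t)*sin(2*t)/250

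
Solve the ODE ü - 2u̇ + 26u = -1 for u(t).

u = -1/26 + C1*cos(5*t)*exp(t) + C2*exp(t)*sin(5*t)

Characteristic equation r² - 2r + 26 = 0 has discriminant (-2)² - 4·(26) = -100 < 0, so r = 1 ± 5i.
Hence u_h = C1*cos(5*t)*exp(t) + C2*exp(t)*sin(5*t).
For the particular solution try u_p = A0. Substituting and matching coefficients of each power of t gives A0 = -1/26, so u_p = -1/26.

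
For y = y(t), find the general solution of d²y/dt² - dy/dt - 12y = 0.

Characteristic equation r² - r - 12 = 0 factors as (r + 3)(r - 4) = 0, so r = -3, 4.
Hence y_h = C1*exp(-3*t) + C2*exp(4*t).

y = C1*exp(-3*t) + C2*exp(4*t)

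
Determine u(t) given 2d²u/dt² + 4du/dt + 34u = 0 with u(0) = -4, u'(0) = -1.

u = -4*cos(4*t)*exp(-t) - 5*exp(-t)*sin(4*t)/4

Divide through by 2: u'' + 2u' + 17u = 0.
Characteristic equation r² + 2r + 17 = 0 has discriminant (2)² - 4·(17) = -64 < 0, so r = -1 ± 4i.
Hence u_h = C1*cos(4*t)*exp(-t) + C2*exp(-t)*sin(4*t).
Apply the initial conditions: u(0) = C1 = -4 and u'(0) = -C1 + 4*C2 = -1. Solving gives C1 = -4, C2 = -5/4.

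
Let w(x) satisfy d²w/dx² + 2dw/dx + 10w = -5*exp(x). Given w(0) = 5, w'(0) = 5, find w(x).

w = -5*exp(x)/13 + 70*cos(3*x)*exp(-x)/13 + 140*exp(-x)*sin(3*x)/39

Characteristic equation r² + 2r + 10 = 0 has discriminant (2)² - 4·(10) = -36 < 0, so r = -1 ± 3i.
Hence w_h = C1*cos(3*x)*exp(-x) + C2*exp(-x)*sin(3*x).
Try w_p = A*exp(x). Substituting into the equation and dividing by exp(x) gives A = -5/13, so w_p = -5*exp(x)/13.
General solution: w = -5*exp(x)/13 + C1*cos(3*x)*exp(-x) + C2*exp(-x)*sin(3*x).
Apply the initial conditions: w(0) = -5/13 + C1 = 5 and w'(0) = -5/13 - C1 + 3*C2 = 5. Solving gives C1 = 70/13, C2 = 140/39.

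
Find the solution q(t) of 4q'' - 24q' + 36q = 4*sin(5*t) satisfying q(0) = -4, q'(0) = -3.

q = -2327*exp(3*t)/578 - 4*sin(5*t)/289 + 15*cos(5*t)/578 + 311*t*exp(3*t)/34

Divide through by 4: q'' - 6q' + 9q = sin(5*t).
Characteristic equation r² - 6r + 9 = 0 has discriminant (-6)² - 4·(9) = 0, so r = 3 is a repeated root.
Hence q_h = (C1 + C2*t)*exp(3*t).
Try q_p = A*cos(5*t) + B*sin(5*t). Substituting and equating the coefficients of cos(5t) and sin(5t) gives A = 15/578, B = -4/289, so q_p = -4*sin(5*t)/289 + 15*cos(5*t)/578.
General solution: q = -4*sin(5*t)/289 + 15*cos(5*t)/578 + C1*exp(3*t) + C2*t*exp(3*t).
Apply the initial conditions: q(0) = 15/578 + C1 = -4 and q'(0) = -20/289 + C2 + 3*C1 = -3. Solving gives C1 = -2327/578, C2 = 311/34.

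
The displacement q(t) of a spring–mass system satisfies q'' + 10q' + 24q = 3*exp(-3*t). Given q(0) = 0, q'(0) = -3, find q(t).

q = -3*exp(-4*t) + 2*exp(-6*t) + exp(-3*t)

Characteristic equation r² + 10r + 24 = 0 factors as (r + 4)(r + 6) = 0, so r = -4, -6.
Hence q_h = C1*exp(-4*t) + C2*exp(-6*t).
Try q_p = A*exp(-3*t). Substituting into the equation and dividing by exp(-3*t) gives A = 1, so q_p = exp(-3*t).
General solution: q = C1*exp(-4*t) + C2*exp(-6*t) + exp(-3*t).
Apply the initial conditions: q(0) = 1 + C1 + C2 = 0 and q'(0) = -3 - 6*C2 - 4*C1 = -3. Solving gives C1 = -3, C2 = 2.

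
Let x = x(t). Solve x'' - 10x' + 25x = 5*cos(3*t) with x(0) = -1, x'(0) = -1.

Characteristic equation r² - 10r + 25 = 0 has discriminant (-10)² - 4·(25) = 0, so r = 5 is a repeated root.
Hence x_h = (C1 + C2*t)*exp(5*t).
Try x_p = A*cos(3*t) + B*sin(3*t). Substituting and equating the coefficients of cos(3t) and sin(3t) gives A = 20/289, B = -75/578, so x_p = -75*sin(3*t)/578 + 20*cos(3*t)/289.
General solution: x = -75*sin(3*t)/578 + 20*cos(3*t)/289 + C1*exp(5*t) + C2*t*exp(5*t).
Apply the initial conditions: x(0) = 20/289 + C1 = -1 and x'(0) = -225/578 + C2 + 5*C1 = -1. Solving gives C1 = -309/289, C2 = 161/34.

x = -309*exp(5*t)/289 - 75*sin(3*t)/578 + 20*cos(3*t)/289 + 161*t*exp(5*t)/34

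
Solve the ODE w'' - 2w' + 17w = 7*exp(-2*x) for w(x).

w = 7*exp(-2*x)/25 + C1*cos(4*x)*exp(x) + C2*exp(x)*sin(4*x)

Characteristic equation r² - 2r + 17 = 0 has discriminant (-2)² - 4·(17) = -64 < 0, so r = 1 ± 4i.
Hence w_h = C1*cos(4*x)*exp(x) + C2*exp(x)*sin(4*x).
Try w_p = A*exp(-2*x). Substituting into the equation and dividing by exp(-2*x) gives A = 7/25, so w_p = 7*exp(-2*x)/25.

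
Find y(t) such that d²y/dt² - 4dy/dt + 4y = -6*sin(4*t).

y = -6*cos(4*t)/25 + 9*sin(4*t)/50 + C1*exp(2*t) + C2*t*exp(2*t)

Characteristic equation r² - 4r + 4 = 0 has discriminant (-4)² - 4·(4) = 0, so r = 2 is a repeated root.
Hence y_h = (C1 + C2*t)*exp(2*t).
Try y_p = A*cos(4*t) + B*sin(4*t). Substituting and equating the coefficients of cos(4t) and sin(4t) gives A = -6/25, B = 9/50, so y_p = -6*cos(4*t)/25 + 9*sin(4*t)/50.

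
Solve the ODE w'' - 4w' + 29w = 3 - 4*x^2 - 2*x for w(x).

Characteristic equation r² - 4r + 29 = 0 has discriminant (-4)² - 4·(29) = -100 < 0, so r = 2 ± 5i.
Hence w_h = C1*cos(5*x)*exp(2*x) + C2*exp(2*x)*sin(5*x).
For the particular solution try w_p = A0 + A1*x + A2*x^2. Substituting and matching coefficients of each power of x gives A0 = 2395/24389, A1 = -90/841, A2 = -4/29, so w_p = 2395/24389 - 90*x/841 - 4*x^2/29.

w = 2395/24389 - 90*x/841 - 4*x**2/29 + C1*cos(5*x)*exp(2*x) + C2*exp(2*x)*sin(5*x)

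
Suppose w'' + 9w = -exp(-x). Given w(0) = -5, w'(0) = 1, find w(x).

w = -49*cos(3*x)/10 - exp(-x)/10 + 3*sin(3*x)/10

Characteristic equation r² + 9 = 0 has discriminant (0)² - 4·(9) = -36 < 0, so r = ± 3i.
Hence w_h = C1*cos(3*x) + C2*sin(3*x).
Try w_p = A*exp(-x). Substituting into the equation and dividing by exp(-x) gives A = -1/10, so w_p = -exp(-x)/10.
General solution: w = -exp(-x)/10 + C1*cos(3*x) + C2*sin(3*x).
Apply the initial conditions: w(0) = -1/10 + C1 = -5 and w'(0) = 1/10 + 3*C2 = 1. Solving gives C1 = -49/10, C2 = 3/10.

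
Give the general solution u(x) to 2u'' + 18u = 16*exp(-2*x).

u = 8*exp(-2*x)/13 + C1*cos(3*x) + C2*sin(3*x)

Divide through by 2: u'' + 9u = 8*exp(-2*x).
Characteristic equation r² + 9 = 0 has discriminant (0)² - 4·(9) = -36 < 0, so r = ± 3i.
Hence u_h = C1*cos(3*x) + C2*sin(3*x).
Try u_p = A*exp(-2*x). Substituting into the equation and dividing by exp(-2*x) gives A = 8/13, so u_p = 8*exp(-2*x)/13.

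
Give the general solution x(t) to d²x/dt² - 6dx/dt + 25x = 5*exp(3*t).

x = 5*exp(3*t)/16 + C1*cos(4*t)*exp(3*t) + C2*exp(3*t)*sin(4*t)

Characteristic equation r² - 6r + 25 = 0 has discriminant (-6)² - 4·(25) = -64 < 0, so r = 3 ± 4i.
Hence x_h = C1*cos(4*t)*exp(3*t) + C2*exp(3*t)*sin(4*t).
Try x_p = A*exp(3*t). Substituting into the equation and dividing by exp(3*t) gives A = 5/16, so x_p = 5*exp(3*t)/16.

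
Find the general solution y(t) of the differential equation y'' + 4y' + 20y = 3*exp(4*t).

y = 3*exp(4*t)/52 + C1*cos(4*t)*exp(-2*t) + C2*exp(-2*t)*sin(4*t)

Characteristic equation r² + 4r + 20 = 0 has discriminant (4)² - 4·(20) = -64 < 0, so r = -2 ± 4i.
Hence y_h = C1*cos(4*t)*exp(-2*t) + C2*exp(-2*t)*sin(4*t).
Try y_p = A*exp(4*t). Substituting into the equation and dividing by exp(4*t) gives A = 3/52, so y_p = 3*exp(4*t)/52.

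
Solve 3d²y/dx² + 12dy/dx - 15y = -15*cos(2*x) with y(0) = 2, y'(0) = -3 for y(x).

y = -8*sin(2*x)/29 + 9*cos(2*x)/29 + 20*exp(-5*x)/29 + exp(x)

Divide through by 3: y'' + 4y' - 5y = -5*cos(2*x).
Characteristic equation r² + 4r - 5 = 0 factors as (r + 5)(r - 1) = 0, so r = -5, 1.
Hence y_h = C1*exp(-5*x) + C2*exp(x).
Try y_p = A*cos(2*x) + B*sin(2*x). Substituting and equating the coefficients of cos(2x) and sin(2x) gives A = 9/29, B = -8/29, so y_p = -8*sin(2*x)/29 + 9*cos(2*x)/29.
General solution: y = -8*sin(2*x)/29 + 9*cos(2*x)/29 + C1*exp(-5*x) + C2*exp(x).
Apply the initial conditions: y(0) = 9/29 + C1 + C2 = 2 and y'(0) = -16/29 + C2 - 5*C1 = -3. Solving gives C1 = 20/29, C2 = 1.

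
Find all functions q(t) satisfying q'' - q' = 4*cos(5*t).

Characteristic equation r² - r = 0 factors as (r - 1)r = 0, so r = 1, 0.
Hence q_h = C1*exp(t) + C2.
Try q_p = A*cos(5*t) + B*sin(5*t). Substituting and equating the coefficients of cos(5t) and sin(5t) gives A = -2/13, B = -2/65, so q_p = -2*cos(5*t)/13 - 2*sin(5*t)/65.

q = C2 - 2*cos(5*t)/13 - 2*sin(5*t)/65 + C1*exp(t)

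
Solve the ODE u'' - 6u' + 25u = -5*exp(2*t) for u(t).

u = -5*exp(2*t)/17 + C1*cos(4*t)*exp(3*t) + C2*exp(3*t)*sin(4*t)

Characteristic equation r² - 6r + 25 = 0 has discriminant (-6)² - 4·(25) = -64 < 0, so r = 3 ± 4i.
Hence u_h = C1*cos(4*t)*exp(3*t) + C2*exp(3*t)*sin(4*t).
Try u_p = A*exp(2*t). Substituting into the equation and dividing by exp(2*t) gives A = -5/17, so u_p = -5*exp(2*t)/17.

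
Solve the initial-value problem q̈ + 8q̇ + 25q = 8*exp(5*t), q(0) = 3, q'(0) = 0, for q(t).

q = 4*exp(5*t)/45 + 56*exp(-4*t)*sin(3*t)/15 + 131*cos(3*t)*exp(-4*t)/45

Characteristic equation r² + 8r + 25 = 0 has discriminant (8)² - 4·(25) = -36 < 0, so r = -4 ± 3i.
Hence q_h = C1*cos(3*t)*exp(-4*t) + C2*exp(-4*t)*sin(3*t).
Try q_p = A*exp(5*t). Substituting into the equation and dividing by exp(5*t) gives A = 4/45, so q_p = 4*exp(5*t)/45.
General solution: q = 4*exp(5*t)/45 + C1*cos(3*t)*exp(-4*t) + C2*exp(-4*t)*sin(3*t).
Apply the initial conditions: q(0) = 4/45 + C1 = 3 and q'(0) = 4/9 - 4*C1 + 3*C2 = 0. Solving gives C1 = 131/45, C2 = 56/15.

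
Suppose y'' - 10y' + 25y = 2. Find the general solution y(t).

y = 2/25 + C1*exp(5*t) + C2*t*exp(5*t)

Characteristic equation r² - 10r + 25 = 0 has discriminant (-10)² - 4·(25) = 0, so r = 5 is a repeated root.
Hence y_h = (C1 + C2*t)*exp(5*t).
For the particular solution try y_p = A0. Substituting and matching coefficients of each power of t gives A0 = 2/25, so y_p = 2/25.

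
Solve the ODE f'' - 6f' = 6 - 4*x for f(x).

f = C2 - 8*x/9 + x**2/3 + C1*exp(6*x)

Characteristic equation r² - 6r = 0 factors as (r - 6)r = 0, so r = 6, 0.
Hence f_h = C1*exp(6*x) + C2.
Since 0 is a characteristic root (multiplicity 1), multiply the polynomial trial by x: try f_p = x*(A0 + A1*x). Substituting and matching coefficients of each power of x gives A0 = -8/9, A1 = 1/3, so f_p = -8*x/9 + x^2/3.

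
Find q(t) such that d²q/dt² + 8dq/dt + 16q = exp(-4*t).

q = C1*exp(-4*t) + t**2*exp(-4*t)/2 + C2*t*exp(-4*t)

Characteristic equation r² + 8r + 16 = 0 has discriminant (8)² - 4·(16) = 0, so r = -4 is a repeated root.
Hence q_h = (C1 + C2*t)*exp(-4*t).
Since exp(-4*t) solves the homogeneous equation (r = -4 is a root of multiplicity 2), multiply the trial by t^2. Try q_p = A*t^2*exp(-4*t). Substituting into the equation and dividing by exp(-4*t) gives A = 1/2, so q_p = t^2*exp(-4*t)/2.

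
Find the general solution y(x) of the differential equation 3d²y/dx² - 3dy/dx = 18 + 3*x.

Divide through by 3: y'' - y' = 6 + x.
Characteristic equation r² - r = 0 factors as (r - 1)r = 0, so r = 1, 0.
Hence y_h = C1*exp(x) + C2.
Since 0 is a characteristic root (multiplicity 1), multiply the polynomial trial by x: try y_p = x*(A0 + A1*x). Substituting and matching coefficients of each power of x gives A0 = -7, A1 = -1/2, so y_p = -7*x - x^2/2.

y = C2 - 7*x - x**2/2 + C1*exp(x)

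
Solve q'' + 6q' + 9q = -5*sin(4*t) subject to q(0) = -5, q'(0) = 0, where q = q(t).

Characteristic equation r² + 6r + 9 = 0 has discriminant (6)² - 4·(9) = 0, so r = -3 is a repeated root.
Hence q_h = (C1 + C2*t)*exp(-3*t).
Try q_p = A*cos(4*t) + B*sin(4*t). Substituting and equating the coefficients of cos(4t) and sin(4t) gives A = 24/125, B = 7/125, so q_p = 7*sin(4*t)/125 + 24*cos(4*t)/125.
General solution: q = 7*sin(4*t)/125 + 24*cos(4*t)/125 + C1*exp(-3*t) + C2*t*exp(-3*t).
Apply the initial conditions: q(0) = 24/125 + C1 = -5 and q'(0) = 28/125 + C2 - 3*C1 = 0. Solving gives C1 = -649/125, C2 = -79/5.

q = -649*exp(-3*t)/125 + 7*sin(4*t)/125 + 24*cos(4*t)/125 - 79*t*exp(-3*t)/5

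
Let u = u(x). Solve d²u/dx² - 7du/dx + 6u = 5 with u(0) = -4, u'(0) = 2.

u = 5/6 - 31*exp(x)/5 + 41*exp(6*x)/30

Characteristic equation r² - 7r + 6 = 0 factors as (r - 1)(r - 6) = 0, so r = 1, 6.
Hence u_h = C1*exp(x) + C2*exp(6*x).
For the particular solution try u_p = A0. Substituting and matching coefficients of each power of x gives A0 = 5/6, so u_p = 5/6.
General solution: u = 5/6 + C1*exp(x) + C2*exp(6*x).
Apply the initial conditions: u(0) = 5/6 + C1 + C2 = -4 and u'(0) = C1 + 6*C2 = 2. Solving gives C1 = -31/5, C2 = 41/30.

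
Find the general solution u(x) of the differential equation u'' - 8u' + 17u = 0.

u = C1*cos(x)*exp(4*x) + C2*exp(4*x)*sin(x)

Characteristic equation r² - 8r + 17 = 0 has discriminant (-8)² - 4·(17) = -4 < 0, so r = 4 ± i.
Hence u_h = C1*cos(x)*exp(4*x) + C2*exp(4*x)*sin(x).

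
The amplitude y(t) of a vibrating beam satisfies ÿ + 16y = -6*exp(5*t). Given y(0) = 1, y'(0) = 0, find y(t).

Characteristic equation r² + 16 = 0 has discriminant (0)² - 4·(16) = -64 < 0, so r = ± 4i.
Hence y_h = C1*cos(4*t) + C2*sin(4*t).
Try y_p = A*exp(5*t). Substituting into the equation and dividing by exp(5*t) gives A = -6/41, so y_p = -6*exp(5*t)/41.
General solution: y = -6*exp(5*t)/41 + C1*cos(4*t) + C2*sin(4*t).
Apply the initial conditions: y(0) = -6/41 + C1 = 1 and y'(0) = -30/41 + 4*C2 = 0. Solving gives C1 = 47/41, C2 = 15/82.

y = -6*exp(5*t)/41 + 15*sin(4*t)/82 + 47*cos(4*t)/41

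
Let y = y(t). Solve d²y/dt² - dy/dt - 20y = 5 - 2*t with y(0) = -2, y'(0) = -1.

Characteristic equation r² - r - 20 = 0 factors as (r - 5)(r + 4) = 0, so r = 5, -4.
Hence y_h = C1*exp(5*t) + C2*exp(-4*t).
For the particular solution try y_p = A0 + A1*t. Substituting and matching coefficients of each power of t gives A0 = -51/200, A1 = 1/10, so y_p = -51/200 + t/10.
General solution: y = -51/200 + t/10 + C1*exp(5*t) + C2*exp(-4*t).
Apply the initial conditions: y(0) = -51/200 + C1 + C2 = -2 and y'(0) = 1/10 - 4*C2 + 5*C1 = -1. Solving gives C1 = -202/225, C2 = -61/72.

y = -51/200 - 202*exp(5*t)/225 - 61*exp(-4*t)/72 + t/10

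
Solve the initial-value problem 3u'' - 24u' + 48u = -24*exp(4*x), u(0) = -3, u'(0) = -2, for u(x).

u = -3*exp(4*x) - 4*x**2*exp(4*x) + 10*x*exp(4*x)

Divide through by 3: u'' - 8u' + 16u = -8*exp(4*x).
Characteristic equation r² - 8r + 16 = 0 has discriminant (-8)² - 4·(16) = 0, so r = 4 is a repeated root.
Hence u_h = (C1 + C2*x)*exp(4*x).
Since exp(4*x) solves the homogeneous equation (r = 4 is a root of multiplicity 2), multiply the trial by x^2. Try u_p = A*x^2*exp(4*x). Substituting into the equation and dividing by exp(4*x) gives A = -4, so u_p = -4*x^2*exp(4*x).
General solution: u = C1*exp(4*x) - 4*x^2*exp(4*x) + C2*x*exp(4*x).
Apply the initial conditions: u(0) = C1 = -3 and u'(0) = C2 + 4*C1 = -2. Solving gives C1 = -3, C2 = 10.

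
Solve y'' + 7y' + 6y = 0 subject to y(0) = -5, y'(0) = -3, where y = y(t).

y = -33*exp(-t)/5 + 8*exp(-6*t)/5

Characteristic equation r² + 7r + 6 = 0 factors as (r + 1)(r + 6) = 0, so r = -1, -6.
Hence y_h = C1*exp(-t) + C2*exp(-6*t).
Apply the initial conditions: y(0) = C1 + C2 = -5 and y'(0) = -C1 - 6*C2 = -3. Solving gives C1 = -33/5, C2 = 8/5.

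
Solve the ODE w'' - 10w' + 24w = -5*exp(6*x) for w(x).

Characteristic equation r² - 10r + 24 = 0 factors as (r - 4)(r - 6) = 0, so r = 4, 6.
Hence w_h = C1*exp(4*x) + C2*exp(6*x).
Since exp(6*x) solves the homogeneous equation (r = 6 is a root of multiplicity 1), multiply the trial by x. Try w_p = A*x*exp(6*x). Substituting into the equation and dividing by exp(6*x) gives A = -5/2, so w_p = -5*x*exp(6*x)/2.

w = C1*exp(4*x) + C2*exp(6*x) - 5*x*exp(6*x)/2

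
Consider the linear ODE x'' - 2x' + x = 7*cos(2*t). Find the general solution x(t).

x = -28*sin(2*t)/25 - 21*cos(2*t)/25 + C1*exp(t) + C2*t*exp(t)

Characteristic equation r² - 2r + 1 = 0 has discriminant (-2)² - 4·(1) = 0, so r = 1 is a repeated root.
Hence x_h = (C1 + C2*t)*exp(t).
Try x_p = A*cos(2*t) + B*sin(2*t). Substituting and equating the coefficients of cos(2t) and sin(2t) gives A = -21/25, B = -28/25, so x_p = -28*sin(2*t)/25 - 21*cos(2*t)/25.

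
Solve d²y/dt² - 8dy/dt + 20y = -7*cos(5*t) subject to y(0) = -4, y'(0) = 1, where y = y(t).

Characteristic equation r² - 8r + 20 = 0 has discriminant (-8)² - 4·(20) = -16 < 0, so r = 4 ± 2i.
Hence y_h = C1*cos(2*t)*exp(4*t) + C2*exp(4*t)*sin(2*t).
Try y_p = A*cos(5*t) + B*sin(5*t). Substituting and equating the coefficients of cos(5t) and sin(5t) gives A = 7/325, B = 56/325, so y_p = 7*cos(5*t)/325 + 56*sin(5*t)/325.
General solution: y = 7*cos(5*t)/325 + 56*sin(5*t)/325 + C1*cos(2*t)*exp(4*t) + C2*exp(4*t)*sin(2*t).
Apply the initial conditions: y(0) = 7/325 + C1 = -4 and y'(0) = 56/65 + 2*C2 + 4*C1 = 1. Solving gives C1 = -1307/325, C2 = 5273/650.

y = 7*cos(5*t)/325 + 56*sin(5*t)/325 - 1307*cos(2*t)*exp(4*t)/325 + 5273*exp(4*t)*sin(2*t)/650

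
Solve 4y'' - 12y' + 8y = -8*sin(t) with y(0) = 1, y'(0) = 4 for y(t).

y = -exp(t) - 3*cos(t)/5 - sin(t)/5 + 13*exp(2*t)/5

Divide through by 4: y'' - 3y' + 2y = -2*sin(t).
Characteristic equation r² - 3r + 2 = 0 factors as (r - 1)(r - 2) = 0, so r = 1, 2.
Hence y_h = C1*exp(t) + C2*exp(2*t).
Try y_p = A*cos(t) + B*sin(t). Substituting and equating the coefficients of cos(t) and sin(t) gives A = -3/5, B = -1/5, so y_p = -3*cos(t)/5 - sin(t)/5.
General solution: y = -3*cos(t)/5 - sin(t)/5 + C1*exp(t) + C2*exp(2*t).
Apply the initial conditions: y(0) = -3/5 + C1 + C2 = 1 and y'(0) = -1/5 + C1 + 2*C2 = 4. Solving gives C1 = -1, C2 = 13/5.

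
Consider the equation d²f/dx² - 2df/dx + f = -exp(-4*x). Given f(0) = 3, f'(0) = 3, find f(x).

Characteristic equation r² - 2r + 1 = 0 has discriminant (-2)² - 4·(1) = 0, so r = 1 is a repeated root.
Hence f_h = (C1 + C2*x)*exp(x).
Try f_p = A*exp(-4*x). Substituting into the equation and dividing by exp(-4*x) gives A = -1/25, so f_p = -exp(-4*x)/25.
General solution: f = -exp(-4*x)/25 + C1*exp(x) + C2*x*exp(x).
Apply the initial conditions: f(0) = -1/25 + C1 = 3 and f'(0) = 4/25 + C1 + C2 = 3. Solving gives C1 = 76/25, C2 = -1/5.

f = -exp(-4*x)/25 + 76*exp(x)/25 - x*exp(x)/5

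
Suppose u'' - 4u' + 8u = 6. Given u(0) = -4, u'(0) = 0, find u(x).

u = 3/4 - 19*cos(2*x)*exp(2*x)/4 + 19*exp(2*x)*sin(2*x)/4

Characteristic equation r² - 4r + 8 = 0 has discriminant (-4)² - 4·(8) = -16 < 0, so r = 2 ± 2i.
Hence u_h = C1*cos(2*x)*exp(2*x) + C2*exp(2*x)*sin(2*x).
For the particular solution try u_p = A0. Substituting and matching coefficients of each power of x gives A0 = 3/4, so u_p = 3/4.
General solution: u = 3/4 + C1*cos(2*x)*exp(2*x) + C2*exp(2*x)*sin(2*x).
Apply the initial conditions: u(0) = 3/4 + C1 = -4 and u'(0) = 2*C1 + 2*C2 = 0. Solving gives C1 = -19/4, C2 = 19/4.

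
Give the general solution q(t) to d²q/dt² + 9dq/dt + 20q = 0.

q = C1*exp(-5*t) + C2*exp(-4*t)

Characteristic equation r² + 9r + 20 = 0 factors as (r + 5)(r + 4) = 0, so r = -5, -4.
Hence q_h = C1*exp(-5*t) + C2*exp(-4*t).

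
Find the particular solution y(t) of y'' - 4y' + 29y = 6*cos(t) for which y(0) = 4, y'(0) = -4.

y = -3*sin(t)/100 + 21*cos(t)/100 - 231*exp(2*t)*sin(5*t)/100 + 379*cos(5*t)*exp(2*t)/100

Characteristic equation r² - 4r + 29 = 0 has discriminant (-4)² - 4·(29) = -100 < 0, so r = 2 ± 5i.
Hence y_h = C1*cos(5*t)*exp(2*t) + C2*exp(2*t)*sin(5*t).
Try y_p = A*cos(t) + B*sin(t). Substituting and equating the coefficients of cos(t) and sin(t) gives A = 21/100, B = -3/100, so y_p = -3*sin(t)/100 + 21*cos(t)/100.
General solution: y = -3*sin(t)/100 + 21*cos(t)/100 + C1*cos(5*t)*exp(2*t) + C2*exp(2*t)*sin(5*t).
Apply the initial conditions: y(0) = 21/100 + C1 = 4 and y'(0) = -3/100 + 2*C1 + 5*C2 = -4. Solving gives C1 = 379/100, C2 = -231/100.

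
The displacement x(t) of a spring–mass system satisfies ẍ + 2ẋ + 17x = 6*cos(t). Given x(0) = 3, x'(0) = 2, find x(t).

x = 3*sin(t)/65 + 24*cos(t)/65 + 149*exp(-t)*sin(4*t)/130 + 171*cos(4*t)*exp(-t)/65

Characteristic equation r² + 2r + 17 = 0 has discriminant (2)² - 4·(17) = -64 < 0, so r = -1 ± 4i.
Hence x_h = C1*cos(4*t)*exp(-t) + C2*exp(-t)*sin(4*t).
Try x_p = A*cos(t) + B*sin(t). Substituting and equating the coefficients of cos(t) and sin(t) gives A = 24/65, B = 3/65, so x_p = 3*sin(t)/65 + 24*cos(t)/65.
General solution: x = 3*sin(t)/65 + 24*cos(t)/65 + C1*cos(4*t)*exp(-t) + C2*exp(-t)*sin(4*t).
Apply the initial conditions: x(0) = 24/65 + C1 = 3 and x'(0) = 3/65 - C1 + 4*C2 = 2. Solving gives C1 = 171/65, C2 = 149/130.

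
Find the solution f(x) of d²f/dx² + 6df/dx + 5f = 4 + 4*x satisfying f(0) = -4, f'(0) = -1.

Characteristic equation r² + 6r + 5 = 0 factors as (r + 1)(r + 5) = 0, so r = -1, -5.
Hence f_h = C1*exp(-x) + C2*exp(-5*x).
For the particular solution try f_p = A0 + A1*x. Substituting and matching coefficients of each power of x gives A0 = -4/25, A1 = 4/5, so f_p = -4/25 + 4*x/5.
General solution: f = -4/25 + 4*x/5 + C1*exp(-x) + C2*exp(-5*x).
Apply the initial conditions: f(0) = -4/25 + C1 + C2 = -4 and f'(0) = 4/5 - C1 - 5*C2 = -1. Solving gives C1 = -21/4, C2 = 141/100.

f = -4/25 - 21*exp(-x)/4 + 4*x/5 + 141*exp(-5*x)/100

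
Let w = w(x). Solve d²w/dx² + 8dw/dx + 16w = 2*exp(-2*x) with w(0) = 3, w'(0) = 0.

w = exp(-2*x)/2 + 5*exp(-4*x)/2 + 11*x*exp(-4*x)

Characteristic equation r² + 8r + 16 = 0 has discriminant (8)² - 4·(16) = 0, so r = -4 is a repeated root.
Hence w_h = (C1 + C2*x)*exp(-4*x).
Try w_p = A*exp(-2*x). Substituting into the equation and dividing by exp(-2*x) gives A = 1/2, so w_p = exp(-2*x)/2.
General solution: w = exp(-2*x)/2 + C1*exp(-4*x) + C2*x*exp(-4*x).
Apply the initial conditions: w(0) = 1/2 + C1 = 3 and w'(0) = -1 + C2 - 4*C1 = 0. Solving gives C1 = 5/2, C2 = 11.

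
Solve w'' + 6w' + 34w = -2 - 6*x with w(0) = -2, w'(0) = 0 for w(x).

w = -8/289 - 3*x/17 - 1659*exp(-3*x)*sin(5*x)/1445 - 570*cos(5*x)*exp(-3*x)/289

Characteristic equation r² + 6r + 34 = 0 has discriminant (6)² - 4·(34) = -100 < 0, so r = -3 ± 5i.
Hence w_h = C1*cos(5*x)*exp(-3*x) + C2*exp(-3*x)*sin(5*x).
For the particular solution try w_p = A0 + A1*x. Substituting and matching coefficients of each power of x gives A0 = -8/289, A1 = -3/17, so w_p = -8/289 - 3*x/17.
General solution: w = -8/289 - 3*x/17 + C1*cos(5*x)*exp(-3*x) + C2*exp(-3*x)*sin(5*x).
Apply the initial conditions: w(0) = -8/289 + C1 = -2 and w'(0) = -3/17 - 3*C1 + 5*C2 = 0. Solving gives C1 = -570/289, C2 = -1659/1445.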